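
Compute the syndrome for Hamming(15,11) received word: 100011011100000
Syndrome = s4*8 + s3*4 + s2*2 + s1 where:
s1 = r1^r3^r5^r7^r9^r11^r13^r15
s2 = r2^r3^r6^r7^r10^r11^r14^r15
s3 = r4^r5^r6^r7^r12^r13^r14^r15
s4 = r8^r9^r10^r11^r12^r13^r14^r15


s1=1, s2=0, s3=0, s4=1

Syndrome = 9 (error at position 9)


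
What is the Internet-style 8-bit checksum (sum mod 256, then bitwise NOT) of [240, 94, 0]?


Sum = 334 mod 256 = 78
Complement = 177

177


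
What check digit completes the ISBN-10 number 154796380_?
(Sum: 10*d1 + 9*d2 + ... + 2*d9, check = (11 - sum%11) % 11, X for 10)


Weighted sum: 256
256 mod 11 = 3

Check digit: 8


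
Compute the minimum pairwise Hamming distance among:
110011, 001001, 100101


Comparing all pairs, minimum distance: 3
Can detect 2 errors, correct 1 errors

3


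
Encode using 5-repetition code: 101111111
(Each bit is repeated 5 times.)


Each bit -> 5 copies

111110000011111111111111111111111111111111111


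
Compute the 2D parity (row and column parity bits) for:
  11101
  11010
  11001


Row parities: 011
Column parities: 11110

Row P: 011, Col P: 11110, Corner: 0


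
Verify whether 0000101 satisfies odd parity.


Number of 1s: 2

No, parity error (2 ones)


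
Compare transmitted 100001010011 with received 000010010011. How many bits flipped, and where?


XOR: 100011000000

3 error(s) at position(s): 0, 4, 5


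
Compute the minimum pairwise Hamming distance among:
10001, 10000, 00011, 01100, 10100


Comparing all pairs, minimum distance: 1
Can detect 0 errors, correct 0 errors

1


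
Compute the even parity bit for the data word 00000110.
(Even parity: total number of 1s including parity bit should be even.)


Number of 1s in data: 2
Parity bit: 0

0


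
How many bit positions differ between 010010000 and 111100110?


XOR: 101110110
Count of 1s: 6

6


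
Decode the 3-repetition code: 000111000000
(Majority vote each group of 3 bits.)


Groups: 000, 111, 000, 000
Majority votes: 0100

0100


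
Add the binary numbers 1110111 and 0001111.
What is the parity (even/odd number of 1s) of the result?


1110111 = 119
0001111 = 15
Sum = 134 = 10000110
1s count = 3

odd parity (3 ones in 10000110)


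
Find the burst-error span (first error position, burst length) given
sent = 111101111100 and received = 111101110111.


XOR: 000000001011

Burst at position 8, length 4


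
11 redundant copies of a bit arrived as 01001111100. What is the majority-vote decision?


Ones: 6 out of 11
Threshold: 6

1 (6/11 voted 1)


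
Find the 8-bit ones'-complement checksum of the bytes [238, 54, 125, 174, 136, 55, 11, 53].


Sum = 846 mod 256 = 78
Complement = 177

177


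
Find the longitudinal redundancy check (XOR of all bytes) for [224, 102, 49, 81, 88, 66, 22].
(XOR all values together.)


XOR chain: 224 ^ 102 ^ 49 ^ 81 ^ 88 ^ 66 ^ 22 = 234

234


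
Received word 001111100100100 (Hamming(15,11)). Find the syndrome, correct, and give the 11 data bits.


Syndrome = 4: error at position 4

Data: 11110100100 (corrected bit 4)


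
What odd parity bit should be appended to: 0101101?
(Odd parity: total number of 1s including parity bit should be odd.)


Number of 1s in data: 4
Parity bit: 1

1


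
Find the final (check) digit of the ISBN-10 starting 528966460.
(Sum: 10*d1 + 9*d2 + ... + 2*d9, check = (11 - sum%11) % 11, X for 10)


Weighted sum: 295
295 mod 11 = 9

Check digit: 2


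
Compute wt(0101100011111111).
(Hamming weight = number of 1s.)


Counting 1s in 0101100011111111

11


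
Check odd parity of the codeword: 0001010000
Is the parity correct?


Number of 1s: 2

No, parity error (2 ones)


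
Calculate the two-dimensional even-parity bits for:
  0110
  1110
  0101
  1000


Row parities: 0101
Column parities: 0101

Row P: 0101, Col P: 0101, Corner: 0


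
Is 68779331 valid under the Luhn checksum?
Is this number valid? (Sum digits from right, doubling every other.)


Luhn sum = 42
42 mod 10 = 2

Invalid (Luhn sum mod 10 = 2)


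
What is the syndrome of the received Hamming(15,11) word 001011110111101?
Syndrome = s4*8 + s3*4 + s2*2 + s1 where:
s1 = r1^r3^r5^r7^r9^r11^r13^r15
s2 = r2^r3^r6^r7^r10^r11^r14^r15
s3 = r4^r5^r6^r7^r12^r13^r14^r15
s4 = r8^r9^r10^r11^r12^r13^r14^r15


s1=0, s2=0, s3=0, s4=0

Syndrome = 0 (no error)


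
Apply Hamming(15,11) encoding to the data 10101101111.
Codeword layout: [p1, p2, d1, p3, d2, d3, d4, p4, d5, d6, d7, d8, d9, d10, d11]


Parity bits: p1=0, p2=1, p3=1, p4=0

011101001101111


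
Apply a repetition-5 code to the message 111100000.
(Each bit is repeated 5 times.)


Each bit -> 5 copies

111111111111111111110000000000000000000000000


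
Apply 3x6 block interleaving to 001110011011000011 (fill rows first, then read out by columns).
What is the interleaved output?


Matrix:
  001110
  011011
  000011
Read columns: 000010110100111011

000010110100111011


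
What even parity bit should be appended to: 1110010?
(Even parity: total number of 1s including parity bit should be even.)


Number of 1s in data: 4
Parity bit: 0

0


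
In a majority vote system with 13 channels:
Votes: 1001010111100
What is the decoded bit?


Ones: 7 out of 13
Threshold: 7

1 (7/13 voted 1)


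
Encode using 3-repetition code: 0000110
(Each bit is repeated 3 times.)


Each bit -> 3 copies

000000000000111111000


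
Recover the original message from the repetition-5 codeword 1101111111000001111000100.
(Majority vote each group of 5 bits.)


Groups: 11011, 11111, 00000, 11110, 00100
Majority votes: 11010

11010


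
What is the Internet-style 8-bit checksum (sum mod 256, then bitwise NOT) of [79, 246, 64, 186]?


Sum = 575 mod 256 = 63
Complement = 192

192


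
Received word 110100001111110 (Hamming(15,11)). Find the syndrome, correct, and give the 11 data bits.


Syndrome = 0: no error detected

Data: 00001111110 (no errors)


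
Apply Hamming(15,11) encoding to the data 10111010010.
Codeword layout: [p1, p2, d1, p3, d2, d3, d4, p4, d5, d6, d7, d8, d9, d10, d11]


Parity bits: p1=0, p2=1, p3=1, p4=1

011101111010010


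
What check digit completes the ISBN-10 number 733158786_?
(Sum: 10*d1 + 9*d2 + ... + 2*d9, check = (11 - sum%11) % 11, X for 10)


Weighted sum: 262
262 mod 11 = 9

Check digit: 2


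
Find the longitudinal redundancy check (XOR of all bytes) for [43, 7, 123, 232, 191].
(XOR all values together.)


XOR chain: 43 ^ 7 ^ 123 ^ 232 ^ 191 = 0

0


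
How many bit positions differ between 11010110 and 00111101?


XOR: 11101011
Count of 1s: 6

6


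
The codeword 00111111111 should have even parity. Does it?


Number of 1s: 9

No, parity error (9 ones)


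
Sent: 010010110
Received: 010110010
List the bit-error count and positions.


XOR: 000100100

2 error(s) at position(s): 3, 6


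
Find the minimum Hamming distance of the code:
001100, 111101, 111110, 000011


Comparing all pairs, minimum distance: 2
Can detect 1 errors, correct 0 errors

2


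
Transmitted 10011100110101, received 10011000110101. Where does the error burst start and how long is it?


XOR: 00000100000000

Burst at position 5, length 1


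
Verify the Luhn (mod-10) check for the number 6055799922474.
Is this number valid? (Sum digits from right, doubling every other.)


Luhn sum = 65
65 mod 10 = 5

Invalid (Luhn sum mod 10 = 5)


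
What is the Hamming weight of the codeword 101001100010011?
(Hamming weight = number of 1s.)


Counting 1s in 101001100010011

7


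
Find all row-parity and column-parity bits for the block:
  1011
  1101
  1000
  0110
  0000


Row parities: 11100
Column parities: 1000

Row P: 11100, Col P: 1000, Corner: 1


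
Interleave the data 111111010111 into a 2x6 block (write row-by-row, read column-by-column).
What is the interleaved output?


Matrix:
  111111
  010111
Read columns: 101110111111

101110111111


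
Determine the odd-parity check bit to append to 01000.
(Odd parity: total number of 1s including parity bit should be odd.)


Number of 1s in data: 1
Parity bit: 0

0


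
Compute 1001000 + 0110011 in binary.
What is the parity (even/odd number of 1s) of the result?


1001000 = 72
0110011 = 51
Sum = 123 = 1111011
1s count = 6

even parity (6 ones in 1111011)


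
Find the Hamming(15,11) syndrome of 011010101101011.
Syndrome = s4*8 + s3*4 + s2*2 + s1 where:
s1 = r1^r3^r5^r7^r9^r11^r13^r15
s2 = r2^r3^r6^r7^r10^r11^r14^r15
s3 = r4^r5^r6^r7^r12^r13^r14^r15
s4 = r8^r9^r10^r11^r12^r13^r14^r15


s1=1, s2=0, s3=1, s4=1

Syndrome = 13 (error at position 13)


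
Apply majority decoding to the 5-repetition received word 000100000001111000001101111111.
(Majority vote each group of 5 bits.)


Groups: 00010, 00000, 01111, 00000, 11011, 11111
Majority votes: 001011

001011


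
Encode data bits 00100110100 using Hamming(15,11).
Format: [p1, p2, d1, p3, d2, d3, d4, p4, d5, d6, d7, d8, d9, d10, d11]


Parity bits: p1=0, p2=1, p3=0, p4=1

010001010110100


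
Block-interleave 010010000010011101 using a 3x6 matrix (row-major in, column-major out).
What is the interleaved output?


Matrix:
  010010
  000010
  011101
Read columns: 000101001001110001

000101001001110001


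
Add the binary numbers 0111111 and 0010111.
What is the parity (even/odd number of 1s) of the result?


0111111 = 63
0010111 = 23
Sum = 86 = 1010110
1s count = 4

even parity (4 ones in 1010110)


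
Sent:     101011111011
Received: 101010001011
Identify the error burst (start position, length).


XOR: 000001110000

Burst at position 5, length 3


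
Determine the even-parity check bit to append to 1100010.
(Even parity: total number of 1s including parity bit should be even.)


Number of 1s in data: 3
Parity bit: 1

1


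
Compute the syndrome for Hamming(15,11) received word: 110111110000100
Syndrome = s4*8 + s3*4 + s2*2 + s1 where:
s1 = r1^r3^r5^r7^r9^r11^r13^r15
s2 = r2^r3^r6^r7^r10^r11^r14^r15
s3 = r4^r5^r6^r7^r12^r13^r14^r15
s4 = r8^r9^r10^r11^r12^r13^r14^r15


s1=0, s2=1, s3=1, s4=0

Syndrome = 6 (error at position 6)


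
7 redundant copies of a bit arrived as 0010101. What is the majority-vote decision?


Ones: 3 out of 7
Threshold: 4

0 (3/7 voted 1)


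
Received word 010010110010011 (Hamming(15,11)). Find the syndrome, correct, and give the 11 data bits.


Syndrome = 2: error at position 2

Data: 01010010011 (corrected bit 2)


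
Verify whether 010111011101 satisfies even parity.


Number of 1s: 8

Yes, parity is correct (8 ones)


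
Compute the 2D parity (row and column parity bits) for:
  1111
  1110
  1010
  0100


Row parities: 0101
Column parities: 1111

Row P: 0101, Col P: 1111, Corner: 0


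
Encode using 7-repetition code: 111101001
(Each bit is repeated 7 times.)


Each bit -> 7 copies

111111111111111111111111111100000001111111000000000000001111111


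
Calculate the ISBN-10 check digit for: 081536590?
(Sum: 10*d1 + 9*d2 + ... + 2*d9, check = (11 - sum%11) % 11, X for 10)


Weighted sum: 210
210 mod 11 = 1

Check digit: X


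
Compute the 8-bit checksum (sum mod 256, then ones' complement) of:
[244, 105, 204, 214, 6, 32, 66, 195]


Sum = 1066 mod 256 = 42
Complement = 213

213


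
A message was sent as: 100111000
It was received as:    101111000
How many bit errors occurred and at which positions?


XOR: 001000000

1 error(s) at position(s): 2


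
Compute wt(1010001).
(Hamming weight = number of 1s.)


Counting 1s in 1010001

3


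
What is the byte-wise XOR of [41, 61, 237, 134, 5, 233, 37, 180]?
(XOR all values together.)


XOR chain: 41 ^ 61 ^ 237 ^ 134 ^ 5 ^ 233 ^ 37 ^ 180 = 2

2


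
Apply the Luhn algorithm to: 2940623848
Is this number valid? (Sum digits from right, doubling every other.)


Luhn sum = 56
56 mod 10 = 6

Invalid (Luhn sum mod 10 = 6)


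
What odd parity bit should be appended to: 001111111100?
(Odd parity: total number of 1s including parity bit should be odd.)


Number of 1s in data: 8
Parity bit: 1

1


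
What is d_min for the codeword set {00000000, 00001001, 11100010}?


Comparing all pairs, minimum distance: 2
Can detect 1 errors, correct 0 errors

2


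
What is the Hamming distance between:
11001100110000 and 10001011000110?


XOR: 01000111110110
Count of 1s: 8

8


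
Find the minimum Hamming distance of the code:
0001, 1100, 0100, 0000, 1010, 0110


Comparing all pairs, minimum distance: 1
Can detect 0 errors, correct 0 errors

1


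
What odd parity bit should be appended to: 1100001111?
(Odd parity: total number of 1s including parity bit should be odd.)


Number of 1s in data: 6
Parity bit: 1

1


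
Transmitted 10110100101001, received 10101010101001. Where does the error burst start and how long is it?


XOR: 00011110000000

Burst at position 3, length 4


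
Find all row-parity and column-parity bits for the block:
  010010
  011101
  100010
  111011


Row parities: 0001
Column parities: 010110

Row P: 0001, Col P: 010110, Corner: 1


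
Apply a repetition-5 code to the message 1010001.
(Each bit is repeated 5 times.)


Each bit -> 5 copies

11111000001111100000000000000011111


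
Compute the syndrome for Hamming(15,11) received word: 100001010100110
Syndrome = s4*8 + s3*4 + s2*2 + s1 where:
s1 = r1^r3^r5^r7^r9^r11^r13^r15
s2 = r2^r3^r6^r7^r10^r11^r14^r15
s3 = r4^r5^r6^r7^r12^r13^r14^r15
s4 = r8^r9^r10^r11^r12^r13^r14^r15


s1=0, s2=1, s3=1, s4=0

Syndrome = 6 (error at position 6)


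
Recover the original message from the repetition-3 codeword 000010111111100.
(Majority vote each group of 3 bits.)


Groups: 000, 010, 111, 111, 100
Majority votes: 00110

00110


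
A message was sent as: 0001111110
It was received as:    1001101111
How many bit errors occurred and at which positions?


XOR: 1000010001

3 error(s) at position(s): 0, 5, 9


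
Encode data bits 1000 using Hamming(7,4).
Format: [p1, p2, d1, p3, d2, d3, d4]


Parity bits: p1=1, p2=1, p3=0

1110000


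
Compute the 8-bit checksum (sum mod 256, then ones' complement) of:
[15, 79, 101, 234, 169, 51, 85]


Sum = 734 mod 256 = 222
Complement = 33

33


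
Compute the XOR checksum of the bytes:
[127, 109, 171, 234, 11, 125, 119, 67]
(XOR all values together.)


XOR chain: 127 ^ 109 ^ 171 ^ 234 ^ 11 ^ 125 ^ 119 ^ 67 = 17

17


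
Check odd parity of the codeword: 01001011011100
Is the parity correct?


Number of 1s: 7

Yes, parity is correct (7 ones)


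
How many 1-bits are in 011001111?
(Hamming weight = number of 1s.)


Counting 1s in 011001111

6


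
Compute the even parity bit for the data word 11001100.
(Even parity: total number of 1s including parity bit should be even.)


Number of 1s in data: 4
Parity bit: 0

0


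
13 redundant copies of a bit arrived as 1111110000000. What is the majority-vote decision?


Ones: 6 out of 13
Threshold: 7

0 (6/13 voted 1)


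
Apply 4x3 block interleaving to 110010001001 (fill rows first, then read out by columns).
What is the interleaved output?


Matrix:
  110
  010
  001
  001
Read columns: 100011000011

100011000011


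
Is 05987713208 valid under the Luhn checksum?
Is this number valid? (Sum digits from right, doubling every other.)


Luhn sum = 46
46 mod 10 = 6

Invalid (Luhn sum mod 10 = 6)


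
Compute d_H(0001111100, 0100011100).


XOR: 0101100000
Count of 1s: 3

3


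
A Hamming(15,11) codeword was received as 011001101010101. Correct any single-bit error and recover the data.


Syndrome = 0: no error detected

Data: 10111010101 (no errors)


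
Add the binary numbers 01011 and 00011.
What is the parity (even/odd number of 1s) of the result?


01011 = 11
00011 = 3
Sum = 14 = 1110
1s count = 3

odd parity (3 ones in 1110)


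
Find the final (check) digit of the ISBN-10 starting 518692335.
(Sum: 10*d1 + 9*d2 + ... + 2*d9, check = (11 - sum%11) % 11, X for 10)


Weighted sum: 260
260 mod 11 = 7

Check digit: 4


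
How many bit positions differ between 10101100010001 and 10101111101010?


XOR: 00000011111011
Count of 1s: 7

7


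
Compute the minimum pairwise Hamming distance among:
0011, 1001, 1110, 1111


Comparing all pairs, minimum distance: 1
Can detect 0 errors, correct 0 errors

1


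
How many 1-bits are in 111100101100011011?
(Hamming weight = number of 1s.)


Counting 1s in 111100101100011011

11


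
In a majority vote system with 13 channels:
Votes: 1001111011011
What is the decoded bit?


Ones: 9 out of 13
Threshold: 7

1 (9/13 voted 1)


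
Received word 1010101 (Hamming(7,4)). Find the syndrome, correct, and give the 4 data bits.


Syndrome = 0: no error detected

Data: 1101 (no errors)


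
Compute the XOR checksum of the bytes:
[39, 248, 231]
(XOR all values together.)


XOR chain: 39 ^ 248 ^ 231 = 56

56


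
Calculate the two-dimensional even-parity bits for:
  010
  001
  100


Row parities: 111
Column parities: 111

Row P: 111, Col P: 111, Corner: 1


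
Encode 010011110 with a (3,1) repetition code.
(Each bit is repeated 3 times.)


Each bit -> 3 copies

000111000000111111111111000


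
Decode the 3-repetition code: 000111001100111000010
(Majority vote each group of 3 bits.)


Groups: 000, 111, 001, 100, 111, 000, 010
Majority votes: 0100100

0100100


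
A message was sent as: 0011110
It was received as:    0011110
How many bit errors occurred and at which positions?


XOR: 0000000

0 errors (received matches sent)


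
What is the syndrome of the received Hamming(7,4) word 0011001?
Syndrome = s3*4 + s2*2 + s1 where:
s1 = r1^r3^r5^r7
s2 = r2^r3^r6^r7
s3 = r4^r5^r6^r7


s1=0, s2=0, s3=0

Syndrome = 0 (no error)


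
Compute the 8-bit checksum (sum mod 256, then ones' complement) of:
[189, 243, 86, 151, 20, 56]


Sum = 745 mod 256 = 233
Complement = 22

22


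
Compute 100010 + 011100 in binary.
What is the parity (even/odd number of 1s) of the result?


100010 = 34
011100 = 28
Sum = 62 = 111110
1s count = 5

odd parity (5 ones in 111110)


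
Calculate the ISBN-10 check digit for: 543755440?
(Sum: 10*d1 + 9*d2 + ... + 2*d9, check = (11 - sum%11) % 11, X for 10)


Weighted sum: 242
242 mod 11 = 0

Check digit: 0


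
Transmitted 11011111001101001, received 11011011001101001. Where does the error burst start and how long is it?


XOR: 00000100000000000

Burst at position 5, length 1


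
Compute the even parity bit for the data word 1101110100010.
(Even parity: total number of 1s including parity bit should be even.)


Number of 1s in data: 7
Parity bit: 1

1


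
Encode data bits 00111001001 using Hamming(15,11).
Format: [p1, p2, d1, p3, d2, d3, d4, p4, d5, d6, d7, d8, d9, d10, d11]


Parity bits: p1=1, p2=1, p3=0, p4=1

110001111001001


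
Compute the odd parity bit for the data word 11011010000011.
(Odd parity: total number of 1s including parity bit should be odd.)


Number of 1s in data: 7
Parity bit: 0

0


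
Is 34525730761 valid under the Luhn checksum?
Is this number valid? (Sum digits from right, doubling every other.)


Luhn sum = 44
44 mod 10 = 4

Invalid (Luhn sum mod 10 = 4)


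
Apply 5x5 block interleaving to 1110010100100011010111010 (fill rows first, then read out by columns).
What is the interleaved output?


Matrix:
  11100
  10100
  10001
  10101
  11010
Read columns: 1111110001110100000100110

1111110001110100000100110


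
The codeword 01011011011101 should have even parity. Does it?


Number of 1s: 9

No, parity error (9 ones)


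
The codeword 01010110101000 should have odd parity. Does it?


Number of 1s: 6

No, parity error (6 ones)


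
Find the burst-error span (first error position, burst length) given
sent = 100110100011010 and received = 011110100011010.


XOR: 111000000000000

Burst at position 0, length 3


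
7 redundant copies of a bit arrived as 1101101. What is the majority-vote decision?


Ones: 5 out of 7
Threshold: 4

1 (5/7 voted 1)


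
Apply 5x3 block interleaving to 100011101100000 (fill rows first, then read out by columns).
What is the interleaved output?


Matrix:
  100
  011
  101
  100
  000
Read columns: 101100100001100

101100100001100


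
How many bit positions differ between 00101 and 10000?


XOR: 10101
Count of 1s: 3

3


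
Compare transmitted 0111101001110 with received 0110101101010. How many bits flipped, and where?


XOR: 0001000100100

3 error(s) at position(s): 3, 7, 10


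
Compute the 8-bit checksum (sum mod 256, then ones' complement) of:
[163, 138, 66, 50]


Sum = 417 mod 256 = 161
Complement = 94

94


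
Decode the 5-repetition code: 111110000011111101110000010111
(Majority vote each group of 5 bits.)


Groups: 11111, 00000, 11111, 10111, 00000, 10111
Majority votes: 101101

101101


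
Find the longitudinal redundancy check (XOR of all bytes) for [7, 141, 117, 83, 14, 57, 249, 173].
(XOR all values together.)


XOR chain: 7 ^ 141 ^ 117 ^ 83 ^ 14 ^ 57 ^ 249 ^ 173 = 207

207


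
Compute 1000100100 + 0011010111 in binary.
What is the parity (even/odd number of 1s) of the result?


1000100100 = 548
0011010111 = 215
Sum = 763 = 1011111011
1s count = 8

even parity (8 ones in 1011111011)


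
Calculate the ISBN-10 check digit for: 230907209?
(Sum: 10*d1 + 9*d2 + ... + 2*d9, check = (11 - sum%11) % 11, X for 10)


Weighted sum: 171
171 mod 11 = 6

Check digit: 5


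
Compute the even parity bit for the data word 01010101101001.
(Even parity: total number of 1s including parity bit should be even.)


Number of 1s in data: 7
Parity bit: 1

1


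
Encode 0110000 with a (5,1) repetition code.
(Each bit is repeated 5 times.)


Each bit -> 5 copies

00000111111111100000000000000000000


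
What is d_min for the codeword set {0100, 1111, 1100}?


Comparing all pairs, minimum distance: 1
Can detect 0 errors, correct 0 errors

1


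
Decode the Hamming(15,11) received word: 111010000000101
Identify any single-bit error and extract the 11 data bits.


Syndrome = 7: error at position 7

Data: 11010000101 (corrected bit 7)


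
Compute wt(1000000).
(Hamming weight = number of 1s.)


Counting 1s in 1000000

1


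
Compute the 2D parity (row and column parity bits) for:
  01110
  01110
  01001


Row parities: 110
Column parities: 01001

Row P: 110, Col P: 01001, Corner: 0


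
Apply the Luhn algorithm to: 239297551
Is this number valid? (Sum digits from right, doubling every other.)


Luhn sum = 42
42 mod 10 = 2

Invalid (Luhn sum mod 10 = 2)


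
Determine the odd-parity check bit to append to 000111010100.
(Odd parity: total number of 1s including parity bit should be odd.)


Number of 1s in data: 5
Parity bit: 0

0


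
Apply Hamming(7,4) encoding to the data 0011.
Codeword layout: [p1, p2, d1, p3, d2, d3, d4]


Parity bits: p1=1, p2=0, p3=0

1000011


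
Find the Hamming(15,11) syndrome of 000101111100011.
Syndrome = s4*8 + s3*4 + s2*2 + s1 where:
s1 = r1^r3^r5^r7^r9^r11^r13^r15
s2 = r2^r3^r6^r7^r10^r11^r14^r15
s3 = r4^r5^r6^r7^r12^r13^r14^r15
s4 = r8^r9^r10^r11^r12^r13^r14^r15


s1=1, s2=1, s3=1, s4=1

Syndrome = 15 (error at position 15)


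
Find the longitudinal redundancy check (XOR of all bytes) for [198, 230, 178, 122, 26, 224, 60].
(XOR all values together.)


XOR chain: 198 ^ 230 ^ 178 ^ 122 ^ 26 ^ 224 ^ 60 = 46

46


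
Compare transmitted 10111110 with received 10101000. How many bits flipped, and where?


XOR: 00010110

3 error(s) at position(s): 3, 5, 6


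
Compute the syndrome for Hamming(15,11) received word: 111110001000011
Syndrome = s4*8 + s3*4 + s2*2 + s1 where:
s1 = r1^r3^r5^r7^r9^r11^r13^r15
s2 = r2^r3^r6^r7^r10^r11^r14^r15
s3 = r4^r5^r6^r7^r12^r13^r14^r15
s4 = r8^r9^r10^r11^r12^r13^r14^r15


s1=1, s2=0, s3=0, s4=1

Syndrome = 9 (error at position 9)


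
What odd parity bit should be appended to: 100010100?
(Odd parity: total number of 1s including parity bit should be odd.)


Number of 1s in data: 3
Parity bit: 0

0


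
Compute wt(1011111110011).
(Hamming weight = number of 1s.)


Counting 1s in 1011111110011

10


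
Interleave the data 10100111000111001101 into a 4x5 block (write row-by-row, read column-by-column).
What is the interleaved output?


Matrix:
  10100
  11100
  01110
  01101
Read columns: 11000111111100100001

11000111111100100001


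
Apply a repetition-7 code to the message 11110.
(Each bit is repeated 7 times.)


Each bit -> 7 copies

11111111111111111111111111110000000


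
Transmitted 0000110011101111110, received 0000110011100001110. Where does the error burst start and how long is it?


XOR: 0000000000001110000

Burst at position 12, length 3


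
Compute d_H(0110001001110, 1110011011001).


XOR: 1000010010111
Count of 1s: 6

6


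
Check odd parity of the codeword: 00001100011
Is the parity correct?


Number of 1s: 4

No, parity error (4 ones)


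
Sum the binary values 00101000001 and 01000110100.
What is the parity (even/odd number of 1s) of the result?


00101000001 = 321
01000110100 = 564
Sum = 885 = 1101110101
1s count = 7

odd parity (7 ones in 1101110101)


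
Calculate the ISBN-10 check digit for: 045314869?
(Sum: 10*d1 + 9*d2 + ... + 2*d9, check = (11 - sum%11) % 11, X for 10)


Weighted sum: 191
191 mod 11 = 4

Check digit: 7


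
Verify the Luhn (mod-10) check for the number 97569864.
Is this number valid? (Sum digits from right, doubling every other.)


Luhn sum = 47
47 mod 10 = 7

Invalid (Luhn sum mod 10 = 7)


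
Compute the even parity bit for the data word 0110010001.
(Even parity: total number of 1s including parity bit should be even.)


Number of 1s in data: 4
Parity bit: 0

0


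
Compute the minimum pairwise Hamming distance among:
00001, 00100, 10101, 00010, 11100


Comparing all pairs, minimum distance: 2
Can detect 1 errors, correct 0 errors

2


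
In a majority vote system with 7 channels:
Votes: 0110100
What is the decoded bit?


Ones: 3 out of 7
Threshold: 4

0 (3/7 voted 1)


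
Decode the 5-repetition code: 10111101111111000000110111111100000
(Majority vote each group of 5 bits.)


Groups: 10111, 10111, 11110, 00000, 11011, 11111, 00000
Majority votes: 1110110

1110110


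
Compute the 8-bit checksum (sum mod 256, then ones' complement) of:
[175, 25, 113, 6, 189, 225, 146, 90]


Sum = 969 mod 256 = 201
Complement = 54

54


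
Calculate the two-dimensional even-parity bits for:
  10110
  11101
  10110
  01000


Row parities: 1011
Column parities: 10101

Row P: 1011, Col P: 10101, Corner: 1


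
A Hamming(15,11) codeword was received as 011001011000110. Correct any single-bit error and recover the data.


Syndrome = 5: error at position 5

Data: 11101000110 (corrected bit 5)


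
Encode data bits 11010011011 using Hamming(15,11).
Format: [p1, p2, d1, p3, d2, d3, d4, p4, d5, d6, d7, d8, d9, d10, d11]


Parity bits: p1=1, p2=1, p3=1, p4=0

111110100011011


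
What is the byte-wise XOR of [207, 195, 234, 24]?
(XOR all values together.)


XOR chain: 207 ^ 195 ^ 234 ^ 24 = 254

254


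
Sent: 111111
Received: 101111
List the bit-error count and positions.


XOR: 010000

1 error(s) at position(s): 1


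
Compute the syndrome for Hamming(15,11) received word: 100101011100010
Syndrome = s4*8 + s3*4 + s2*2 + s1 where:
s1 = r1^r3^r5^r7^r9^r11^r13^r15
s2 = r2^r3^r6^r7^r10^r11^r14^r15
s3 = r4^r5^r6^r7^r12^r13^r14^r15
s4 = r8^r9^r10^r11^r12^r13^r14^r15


s1=0, s2=1, s3=1, s4=0

Syndrome = 6 (error at position 6)


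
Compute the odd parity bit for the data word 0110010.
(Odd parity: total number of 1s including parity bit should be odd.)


Number of 1s in data: 3
Parity bit: 0

0


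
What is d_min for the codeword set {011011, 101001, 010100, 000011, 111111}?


Comparing all pairs, minimum distance: 2
Can detect 1 errors, correct 0 errors

2


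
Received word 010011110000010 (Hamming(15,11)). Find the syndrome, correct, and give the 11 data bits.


Syndrome = 0: no error detected

Data: 01110000010 (no errors)


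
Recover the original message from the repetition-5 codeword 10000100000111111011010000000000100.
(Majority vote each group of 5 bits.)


Groups: 10000, 10000, 01111, 11011, 01000, 00000, 00100
Majority votes: 0011000

0011000


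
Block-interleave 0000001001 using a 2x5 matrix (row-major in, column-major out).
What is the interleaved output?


Matrix:
  00000
  01001
Read columns: 0001000001

0001000001


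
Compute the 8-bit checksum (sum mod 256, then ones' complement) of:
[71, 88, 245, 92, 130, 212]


Sum = 838 mod 256 = 70
Complement = 185

185


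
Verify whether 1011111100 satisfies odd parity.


Number of 1s: 7

Yes, parity is correct (7 ones)


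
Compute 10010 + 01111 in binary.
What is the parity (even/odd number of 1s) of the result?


10010 = 18
01111 = 15
Sum = 33 = 100001
1s count = 2

even parity (2 ones in 100001)


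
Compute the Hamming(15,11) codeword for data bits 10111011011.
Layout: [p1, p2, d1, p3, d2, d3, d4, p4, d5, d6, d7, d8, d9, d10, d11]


Parity bits: p1=1, p2=0, p3=1, p4=1

101101111011011


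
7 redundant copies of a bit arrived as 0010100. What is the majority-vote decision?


Ones: 2 out of 7
Threshold: 4

0 (2/7 voted 1)


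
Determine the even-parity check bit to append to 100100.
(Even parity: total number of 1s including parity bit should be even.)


Number of 1s in data: 2
Parity bit: 0

0


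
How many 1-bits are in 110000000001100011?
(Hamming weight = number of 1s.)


Counting 1s in 110000000001100011

6


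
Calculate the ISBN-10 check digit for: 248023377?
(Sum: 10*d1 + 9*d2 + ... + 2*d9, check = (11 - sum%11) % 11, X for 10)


Weighted sum: 194
194 mod 11 = 7

Check digit: 4


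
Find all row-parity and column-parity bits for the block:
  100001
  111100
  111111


Row parities: 000
Column parities: 100010

Row P: 000, Col P: 100010, Corner: 0


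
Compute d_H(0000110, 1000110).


XOR: 1000000
Count of 1s: 1

1


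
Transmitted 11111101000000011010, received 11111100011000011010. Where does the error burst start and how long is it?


XOR: 00000001011000000000

Burst at position 7, length 4


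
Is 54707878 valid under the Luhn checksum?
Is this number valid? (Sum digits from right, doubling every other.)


Luhn sum = 36
36 mod 10 = 6

Invalid (Luhn sum mod 10 = 6)


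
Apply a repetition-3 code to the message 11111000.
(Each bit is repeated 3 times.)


Each bit -> 3 copies

111111111111111000000000


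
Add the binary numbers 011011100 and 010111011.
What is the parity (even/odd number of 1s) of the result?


011011100 = 220
010111011 = 187
Sum = 407 = 110010111
1s count = 6

even parity (6 ones in 110010111)


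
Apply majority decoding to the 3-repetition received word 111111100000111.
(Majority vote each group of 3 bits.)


Groups: 111, 111, 100, 000, 111
Majority votes: 11001

11001


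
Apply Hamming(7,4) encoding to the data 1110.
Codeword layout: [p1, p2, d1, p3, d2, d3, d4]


Parity bits: p1=0, p2=0, p3=0

0010110


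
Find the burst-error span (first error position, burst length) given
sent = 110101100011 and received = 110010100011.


XOR: 000111000000

Burst at position 3, length 3


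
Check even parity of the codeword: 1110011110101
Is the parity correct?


Number of 1s: 9

No, parity error (9 ones)


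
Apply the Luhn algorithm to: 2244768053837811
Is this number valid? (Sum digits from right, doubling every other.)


Luhn sum = 66
66 mod 10 = 6

Invalid (Luhn sum mod 10 = 6)


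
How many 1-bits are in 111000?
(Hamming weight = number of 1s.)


Counting 1s in 111000

3


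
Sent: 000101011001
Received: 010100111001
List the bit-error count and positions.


XOR: 010001100000

3 error(s) at position(s): 1, 5, 6


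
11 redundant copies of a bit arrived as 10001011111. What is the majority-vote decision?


Ones: 7 out of 11
Threshold: 6

1 (7/11 voted 1)


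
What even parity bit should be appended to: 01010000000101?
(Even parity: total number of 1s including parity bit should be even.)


Number of 1s in data: 4
Parity bit: 0

0


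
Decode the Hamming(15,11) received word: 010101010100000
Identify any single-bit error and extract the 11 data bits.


Syndrome = 2: error at position 2

Data: 00100100000 (corrected bit 2)


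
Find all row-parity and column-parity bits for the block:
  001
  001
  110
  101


Row parities: 1100
Column parities: 011

Row P: 1100, Col P: 011, Corner: 0


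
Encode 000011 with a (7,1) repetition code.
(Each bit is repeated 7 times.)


Each bit -> 7 copies

000000000000000000000000000011111111111111


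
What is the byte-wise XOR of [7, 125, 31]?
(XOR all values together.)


XOR chain: 7 ^ 125 ^ 31 = 101

101


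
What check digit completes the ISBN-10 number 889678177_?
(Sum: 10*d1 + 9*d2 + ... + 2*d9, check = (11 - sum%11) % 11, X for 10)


Weighted sum: 387
387 mod 11 = 2

Check digit: 9


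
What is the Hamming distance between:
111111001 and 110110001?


XOR: 001001000
Count of 1s: 2

2


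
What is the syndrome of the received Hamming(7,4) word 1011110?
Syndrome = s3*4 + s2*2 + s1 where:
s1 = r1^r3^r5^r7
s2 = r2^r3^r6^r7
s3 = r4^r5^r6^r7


s1=1, s2=0, s3=1

Syndrome = 5 (error at position 5)


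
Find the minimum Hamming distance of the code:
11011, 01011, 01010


Comparing all pairs, minimum distance: 1
Can detect 0 errors, correct 0 errors

1


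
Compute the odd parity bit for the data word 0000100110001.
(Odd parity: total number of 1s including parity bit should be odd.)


Number of 1s in data: 4
Parity bit: 1

1


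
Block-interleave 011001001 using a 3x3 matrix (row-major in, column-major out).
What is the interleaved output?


Matrix:
  011
  001
  001
Read columns: 000100111

000100111


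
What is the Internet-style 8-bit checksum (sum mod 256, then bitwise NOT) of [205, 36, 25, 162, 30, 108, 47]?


Sum = 613 mod 256 = 101
Complement = 154

154


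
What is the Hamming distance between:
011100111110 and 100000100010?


XOR: 111100011100
Count of 1s: 7

7


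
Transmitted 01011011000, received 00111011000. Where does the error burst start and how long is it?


XOR: 01100000000

Burst at position 1, length 2


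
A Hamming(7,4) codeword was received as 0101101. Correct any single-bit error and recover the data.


Syndrome = 4: error at position 4

Data: 0101 (corrected bit 4)


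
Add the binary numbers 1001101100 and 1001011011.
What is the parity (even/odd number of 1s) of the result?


1001101100 = 620
1001011011 = 603
Sum = 1223 = 10011000111
1s count = 6

even parity (6 ones in 10011000111)


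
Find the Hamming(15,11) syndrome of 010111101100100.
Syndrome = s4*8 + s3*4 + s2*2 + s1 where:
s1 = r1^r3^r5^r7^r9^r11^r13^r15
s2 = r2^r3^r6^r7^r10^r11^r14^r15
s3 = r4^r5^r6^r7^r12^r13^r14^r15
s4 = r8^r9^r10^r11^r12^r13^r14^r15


s1=0, s2=0, s3=1, s4=1

Syndrome = 12 (error at position 12)


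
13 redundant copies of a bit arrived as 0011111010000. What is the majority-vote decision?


Ones: 6 out of 13
Threshold: 7

0 (6/13 voted 1)


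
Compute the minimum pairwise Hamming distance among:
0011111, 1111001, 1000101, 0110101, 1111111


Comparing all pairs, minimum distance: 2
Can detect 1 errors, correct 0 errors

2


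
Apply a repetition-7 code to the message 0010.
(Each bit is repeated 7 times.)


Each bit -> 7 copies

0000000000000011111110000000


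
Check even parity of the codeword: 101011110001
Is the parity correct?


Number of 1s: 7

No, parity error (7 ones)


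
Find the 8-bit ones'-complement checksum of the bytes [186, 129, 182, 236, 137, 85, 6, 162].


Sum = 1123 mod 256 = 99
Complement = 156

156


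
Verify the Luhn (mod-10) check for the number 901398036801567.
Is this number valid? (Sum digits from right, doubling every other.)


Luhn sum = 68
68 mod 10 = 8

Invalid (Luhn sum mod 10 = 8)


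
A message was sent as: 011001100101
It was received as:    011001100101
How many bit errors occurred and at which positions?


XOR: 000000000000

0 errors (received matches sent)


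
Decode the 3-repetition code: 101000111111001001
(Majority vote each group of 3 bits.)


Groups: 101, 000, 111, 111, 001, 001
Majority votes: 101100

101100


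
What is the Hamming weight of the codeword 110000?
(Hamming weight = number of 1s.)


Counting 1s in 110000

2


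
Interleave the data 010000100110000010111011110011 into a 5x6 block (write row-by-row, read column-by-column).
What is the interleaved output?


Matrix:
  010000
  100110
  000010
  111011
  110011
Read columns: 010111001100010010000111100011

010111001100010010000111100011


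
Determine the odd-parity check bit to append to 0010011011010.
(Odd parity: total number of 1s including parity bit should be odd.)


Number of 1s in data: 6
Parity bit: 1

1


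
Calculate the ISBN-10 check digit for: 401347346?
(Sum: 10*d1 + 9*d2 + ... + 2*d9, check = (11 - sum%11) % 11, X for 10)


Weighted sum: 164
164 mod 11 = 10

Check digit: 1


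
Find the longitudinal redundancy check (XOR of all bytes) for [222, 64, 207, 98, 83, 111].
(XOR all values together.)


XOR chain: 222 ^ 64 ^ 207 ^ 98 ^ 83 ^ 111 = 15

15


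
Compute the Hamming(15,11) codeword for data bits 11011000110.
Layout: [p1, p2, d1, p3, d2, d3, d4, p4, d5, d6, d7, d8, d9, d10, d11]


Parity bits: p1=1, p2=1, p3=0, p4=1

111010111000110


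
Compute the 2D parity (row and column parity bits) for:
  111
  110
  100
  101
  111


Row parities: 10101
Column parities: 111

Row P: 10101, Col P: 111, Corner: 1


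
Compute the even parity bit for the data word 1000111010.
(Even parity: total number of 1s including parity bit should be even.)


Number of 1s in data: 5
Parity bit: 1

1


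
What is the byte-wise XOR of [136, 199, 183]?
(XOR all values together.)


XOR chain: 136 ^ 199 ^ 183 = 248

248


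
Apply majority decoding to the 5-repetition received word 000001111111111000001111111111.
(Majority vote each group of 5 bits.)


Groups: 00000, 11111, 11111, 00000, 11111, 11111
Majority votes: 011011

011011


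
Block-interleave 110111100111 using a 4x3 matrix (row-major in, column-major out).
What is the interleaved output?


Matrix:
  110
  111
  100
  111
Read columns: 111111010101

111111010101


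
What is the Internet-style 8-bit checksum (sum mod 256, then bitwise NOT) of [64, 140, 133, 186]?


Sum = 523 mod 256 = 11
Complement = 244

244


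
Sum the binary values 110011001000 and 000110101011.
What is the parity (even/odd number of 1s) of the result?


110011001000 = 3272
000110101011 = 427
Sum = 3699 = 111001110011
1s count = 8

even parity (8 ones in 111001110011)


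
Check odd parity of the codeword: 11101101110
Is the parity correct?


Number of 1s: 8

No, parity error (8 ones)


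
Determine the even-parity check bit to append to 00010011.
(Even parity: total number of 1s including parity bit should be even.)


Number of 1s in data: 3
Parity bit: 1

1


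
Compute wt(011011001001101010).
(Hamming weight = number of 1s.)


Counting 1s in 011011001001101010

9


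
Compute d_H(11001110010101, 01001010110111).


XOR: 10000100100010
Count of 1s: 4

4
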